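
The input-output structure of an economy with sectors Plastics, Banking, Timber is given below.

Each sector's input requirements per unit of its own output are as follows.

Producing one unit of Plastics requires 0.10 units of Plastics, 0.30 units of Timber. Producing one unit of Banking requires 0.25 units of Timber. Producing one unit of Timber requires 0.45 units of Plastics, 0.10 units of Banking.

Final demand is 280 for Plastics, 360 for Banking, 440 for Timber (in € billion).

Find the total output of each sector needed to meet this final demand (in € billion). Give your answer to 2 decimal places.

x_P = 688.89, x_B = 435.56, x_T = 755.56

I − A =
  [   0.90     0.00    -0.45]
  [   0.00     1.00    -0.10]
  [  -0.30    -0.25     1.00]
Cofactors of I−A, C_ij = (−1)^(i+j)·(minor ij) (rows/columns in the sector order above):
  C_11 = (1.00)(1.00) − (-0.10)(-0.25) = 0.9750
  C_12 = −[(0.00)(1.00) − (-0.10)(-0.30)] = 0.0300
  C_13 = (0.00)(-0.25) − (1.00)(-0.30) = 0.3000
  C_21 = −[(0.00)(1.00) − (-0.45)(-0.25)] = 0.1125
  C_22 = (0.90)(1.00) − (-0.45)(-0.30) = 0.7650
  C_23 = −[(0.90)(-0.25) − (0.00)(-0.30)] = 0.2250
  C_31 = (0.00)(-0.10) − (-0.45)(1.00) = 0.4500
  C_32 = −[(0.90)(-0.10) − (-0.45)(0.00)] = 0.0900
  C_33 = (0.90)(1.00) − (0.00)(0.00) = 0.9000
det(I−A) = Σ_j (I−A)_1j·C_1j = (0.90)(0.9750) + (0.00)(0.0300) + (-0.45)(0.3000) = 0.7425
adj(I−A) = Cᵀ =
  [ 0.9750   0.1125   0.4500]
  [ 0.0300   0.7650   0.0900]
  [ 0.3000   0.2250   0.9000]
(I − A)⁻¹ = adj(I−A) / det(I−A) ≈
  [   1.3131     0.1515     0.6061]
  [   0.0404     1.0303     0.1212]
  [   0.4040     0.3030     1.2121]
x = (I − A)⁻¹ d = adj(I−A)·d / det(I−A), with det(I−A) = 0.7425:
  x_P = (0.9750·280 + 0.1125·360 + 0.4500·440) / 0.7425 = 511.50 / 0.7425 ≈ 688.89
  x_B = (0.0300·280 + 0.7650·360 + 0.0900·440) / 0.7425 = 323.40 / 0.7425 ≈ 435.56
  x_T = (0.3000·280 + 0.2250·360 + 0.9000·440) / 0.7425 = 561.00 / 0.7425 ≈ 755.56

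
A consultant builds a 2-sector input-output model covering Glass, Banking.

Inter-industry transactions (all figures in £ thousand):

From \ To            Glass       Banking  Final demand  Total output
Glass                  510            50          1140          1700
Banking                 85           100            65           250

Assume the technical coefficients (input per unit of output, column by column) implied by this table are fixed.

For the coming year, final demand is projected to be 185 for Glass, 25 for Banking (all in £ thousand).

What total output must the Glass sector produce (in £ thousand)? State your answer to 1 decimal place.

x_G = 282.9

Technical coefficients a_ij = z_ij / X_j:
  a_GG = 510/1700 = 0.30, a_BG = 85/1700 = 0.05
  a_GB = 50/250 = 0.20, a_BB = 100/250 = 0.40
I − A =
  [   0.70    -0.20]
  [  -0.05     0.60]
det(I−A) = (0.70)(0.60) − (-0.20)(-0.05) = 0.4100
adj(I−A) = [[0.60, 0.20], [0.05, 0.70]]
(I − A)⁻¹ = adj(I−A) / det(I−A) ≈
  [   1.4634     0.4878]
  [   0.1220     1.7073]
x = (I − A)⁻¹ d = adj(I−A)·d / det(I−A), with det(I−A) = 0.4100:
  x_G = (0.60·185 + 0.20·25) / 0.4100 = 116.00 / 0.4100 ≈ 282.9
  x_B = (0.05·185 + 0.70·25) / 0.4100 = 26.75 / 0.4100 ≈ 65.2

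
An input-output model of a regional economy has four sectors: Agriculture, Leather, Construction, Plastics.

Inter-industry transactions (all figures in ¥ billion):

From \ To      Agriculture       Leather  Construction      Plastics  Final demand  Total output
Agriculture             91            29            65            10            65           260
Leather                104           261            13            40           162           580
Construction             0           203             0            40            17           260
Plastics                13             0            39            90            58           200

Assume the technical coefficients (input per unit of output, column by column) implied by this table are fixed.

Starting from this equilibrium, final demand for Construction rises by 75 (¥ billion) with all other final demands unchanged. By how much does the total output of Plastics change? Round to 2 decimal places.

Δx_P = 31.32

Technical coefficients a_ij = z_ij / X_j:
  a_AA = 91/260 = 0.35, a_LA = 104/260 = 0.40, a_CA = 0/260 = 0.00, a_PA = 13/260 = 0.05
  a_AL = 29/580 = 0.05, a_LL = 261/580 = 0.45, a_CL = 203/580 = 0.35, a_PL = 0/580 = 0.00
  a_AC = 65/260 = 0.25, a_LC = 13/260 = 0.05, a_CC = 0/260 = 0.00, a_PC = 39/260 = 0.15
  a_AP = 10/200 = 0.05, a_LP = 40/200 = 0.20, a_CP = 40/200 = 0.20, a_PP = 90/200 = 0.45
I − A =
  [   0.65    -0.05    -0.25    -0.05]
  [  -0.40     0.55    -0.05    -0.20]
  [   0.00    -0.35     1.00    -0.20]
  [  -0.05     0.00    -0.15     0.55]
Compute the cofactors C_ij = (−1)^(i+j)·(3×3 minor ij) of I−A; the adjugate is their transpose:
adj(I−A) = Cᵀ =
  [ 0.265875   0.076750   0.082625   0.082125]
  [ 0.218500   0.333000   0.097750   0.176500]
  [ 0.086000   0.124750   0.183750   0.120000]
  [ 0.047625   0.041000   0.057625   0.291125]
det(I−A) = Σ_j (I−A)_1j·C_1j = (0.65)(0.265875) + (-0.05)(0.218500) + (-0.25)(0.086000) + (-0.05)(0.047625) = 0.1380125
(I − A)⁻¹ = adj(I−A) / det(I−A) ≈
  [   1.9265     0.5561     0.5987     0.5951]
  [   1.5832     2.4128     0.7083     1.2789]
  [   0.6231     0.9039     1.3314     0.8695]
  [   0.3451     0.2971     0.4175     2.1094]
Δx = (I − A)⁻¹ Δd with Δd having +75 in the Construction component and 0 elsewhere.
So Δx_P = L_PC · (+75), where L_PC = adj(I−A)_PC / det(I−A) = 0.057625 / 0.1380125.
Δx_P = 0.057625 × (+75) / 0.1380125 = 4.321875 / 0.1380125 ≈ 31.32.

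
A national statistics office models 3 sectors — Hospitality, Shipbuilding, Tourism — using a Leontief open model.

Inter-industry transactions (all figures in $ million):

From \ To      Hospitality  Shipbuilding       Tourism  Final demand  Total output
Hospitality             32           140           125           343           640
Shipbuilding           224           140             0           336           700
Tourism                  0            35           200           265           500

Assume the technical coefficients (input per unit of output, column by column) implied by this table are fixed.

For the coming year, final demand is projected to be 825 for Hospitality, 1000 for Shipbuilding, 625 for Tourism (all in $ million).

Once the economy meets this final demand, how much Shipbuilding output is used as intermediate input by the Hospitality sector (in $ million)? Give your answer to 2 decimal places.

z_SH = 558.38

Technical coefficients a_ij = z_ij / X_j:
  a_HH = 32/640 = 0.05, a_SH = 224/640 = 0.35, a_TH = 0/640 = 0.00
  a_HS = 140/700 = 0.20, a_SS = 140/700 = 0.20, a_TS = 35/700 = 0.05
  a_HT = 125/500 = 0.25, a_ST = 0/500 = 0.00, a_TT = 200/500 = 0.40
I − A =
  [   0.95    -0.20    -0.25]
  [  -0.35     0.80     0.00]
  [   0.00    -0.05     0.60]
Cofactors of I−A, C_ij = (−1)^(i+j)·(minor ij) (rows/columns in the sector order above):
  C_11 = (0.80)(0.60) − (0.00)(-0.05) = 0.4800
  C_12 = −[(-0.35)(0.60) − (0.00)(0.00)] = 0.2100
  C_13 = (-0.35)(-0.05) − (0.80)(0.00) = 0.0175
  C_21 = −[(-0.20)(0.60) − (-0.25)(-0.05)] = 0.1325
  C_22 = (0.95)(0.60) − (-0.25)(0.00) = 0.5700
  C_23 = −[(0.95)(-0.05) − (-0.20)(0.00)] = 0.0475
  C_31 = (-0.20)(0.00) − (-0.25)(0.80) = 0.2000
  C_32 = −[(0.95)(0.00) − (-0.25)(-0.35)] = 0.0875
  C_33 = (0.95)(0.80) − (-0.20)(-0.35) = 0.6900
det(I−A) = Σ_j (I−A)_1j·C_1j = (0.95)(0.4800) + (-0.20)(0.2100) + (-0.25)(0.0175) = 0.409625
adj(I−A) = Cᵀ =
  [ 0.4800   0.1325   0.2000]
  [ 0.2100   0.5700   0.0875]
  [ 0.0175   0.0475   0.6900]
(I − A)⁻¹ = adj(I−A) / det(I−A) ≈
  [   1.1718     0.3235     0.4883]
  [   0.5127     1.3915     0.2136]
  [   0.0427     0.1160     1.6845]
First solve x = (I − A)⁻¹ d = adj(I−A)·d / det(I−A); in particular x_H = (0.4800·825 + 0.1325·1000 + 0.2000·625) / 0.409625 = 653.50 / 0.409625 ≈ 1595.3616.
Intermediate flow from S to H: z_SH = a_SH · x_H = 0.35 × 653.50 / 0.409625 = 228.725 / 0.409625 ≈ 558.38.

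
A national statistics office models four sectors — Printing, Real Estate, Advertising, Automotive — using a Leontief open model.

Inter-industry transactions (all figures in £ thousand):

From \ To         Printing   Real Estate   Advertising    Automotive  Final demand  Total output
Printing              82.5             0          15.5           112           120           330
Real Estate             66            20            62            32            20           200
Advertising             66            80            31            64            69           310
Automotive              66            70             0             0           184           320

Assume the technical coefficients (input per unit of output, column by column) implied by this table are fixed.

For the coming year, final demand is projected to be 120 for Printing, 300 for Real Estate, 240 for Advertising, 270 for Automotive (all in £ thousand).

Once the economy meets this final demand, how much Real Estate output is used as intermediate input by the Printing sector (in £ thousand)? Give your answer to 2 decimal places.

Technical coefficients a_ij = z_ij / X_j:
  a_11 = 82.5/330 = 0.25, a_21 = 66/330 = 0.20, a_31 = 66/330 = 0.20, a_41 = 66/330 = 0.20
  a_12 = 0/200 = 0.00, a_22 = 20/200 = 0.10, a_32 = 80/200 = 0.40, a_42 = 70/200 = 0.35
  a_13 = 15.5/310 = 0.05, a_23 = 62/310 = 0.20, a_33 = 31/310 = 0.10, a_43 = 0/310 = 0.00
  a_14 = 112/320 = 0.35, a_24 = 32/320 = 0.10, a_34 = 64/320 = 0.20, a_44 = 0/320 = 0.00
I − A =
  [   0.75     0.00    -0.05    -0.35]
  [  -0.20     0.90    -0.20    -0.10]
  [  -0.20    -0.40     0.90    -0.20]
  [  -0.20    -0.35     0.00     1.00]
Compute the cofactors C_ij = (−1)^(i+j)·(3×3 minor ij) of I−A; the adjugate is their transpose:
adj(I−A) = Cᵀ =
  [ 0.68450   0.13375   0.06775   0.26650]
  [ 0.24600   0.60000   0.14700   0.17550]
  [ 0.31100   0.34900   0.56125   0.25600]
  [ 0.22300   0.23675   0.06500   0.53450]
det(I−A) = Σ_j (I−A)_1j·C_1j = (0.75)(0.68450) + (0.00)(0.24600) + (-0.05)(0.31100) + (-0.35)(0.22300) = 0.419775
(I − A)⁻¹ = adj(I−A) / det(I−A) ≈
  [   1.6306     0.3186     0.1614     0.6349]
  [   0.5860     1.4293     0.3502     0.4181]
  [   0.7409     0.8314     1.3370     0.6099]
  [   0.5312     0.5640     0.1548     1.2733]
First solve x = (I − A)⁻¹ d = adj(I−A)·d / det(I−A); in particular x_1 = (0.68450·120 + 0.13375·300 + 0.06775·240 + 0.26650·270) / 0.419775 = 210.48 / 0.419775 ≈ 501.4115.
Intermediate flow from 2 to 1: z_21 = a_21 · x_1 = 0.20 × 210.48 / 0.419775 = 42.096 / 0.419775 ≈ 100.28.

z_21 = 100.28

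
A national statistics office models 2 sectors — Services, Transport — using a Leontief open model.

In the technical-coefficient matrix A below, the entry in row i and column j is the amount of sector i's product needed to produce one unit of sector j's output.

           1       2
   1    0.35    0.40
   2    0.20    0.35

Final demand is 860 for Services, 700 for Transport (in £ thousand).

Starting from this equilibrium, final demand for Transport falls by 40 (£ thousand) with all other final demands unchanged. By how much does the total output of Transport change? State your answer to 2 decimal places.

I − A =
  [   0.65    -0.40]
  [  -0.20     0.65]
det(I−A) = (0.65)(0.65) − (-0.40)(-0.20) = 0.3425
adj(I−A) = [[0.65, 0.40], [0.20, 0.65]]
(I − A)⁻¹ = adj(I−A) / det(I−A) ≈
  [   1.8978     1.1679]
  [   0.5839     1.8978]
Δx = (I − A)⁻¹ Δd with Δd having -40 in the Transport component and 0 elsewhere.
So Δx_2 = L_22 · (-40), where L_22 = adj(I−A)_22 / det(I−A) = 0.65 / 0.3425.
Δx_2 = 0.65 × (-40) / 0.3425 = -26.00 / 0.3425 ≈ -75.91.

Δx_2 = -75.91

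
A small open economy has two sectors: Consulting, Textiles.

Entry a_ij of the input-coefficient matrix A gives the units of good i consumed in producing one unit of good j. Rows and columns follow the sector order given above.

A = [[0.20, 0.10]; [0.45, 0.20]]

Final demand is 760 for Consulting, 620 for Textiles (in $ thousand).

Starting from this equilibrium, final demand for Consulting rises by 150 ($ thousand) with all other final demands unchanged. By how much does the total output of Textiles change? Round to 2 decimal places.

I − A =
  [   0.80    -0.10]
  [  -0.45     0.80]
det(I−A) = (0.80)(0.80) − (-0.10)(-0.45) = 0.5950
adj(I−A) = [[0.80, 0.10], [0.45, 0.80]]
(I − A)⁻¹ = adj(I−A) / det(I−A) ≈
  [   1.3445     0.1681]
  [   0.7563     1.3445]
Δx = (I − A)⁻¹ Δd with Δd having +150 in the Consulting component and 0 elsewhere.
So Δx_T = L_TC · (+150), where L_TC = adj(I−A)_TC / det(I−A) = 0.45 / 0.5950.
Δx_T = 0.45 × (+150) / 0.5950 = 67.50 / 0.5950 ≈ 113.45.

Δx_T = 113.45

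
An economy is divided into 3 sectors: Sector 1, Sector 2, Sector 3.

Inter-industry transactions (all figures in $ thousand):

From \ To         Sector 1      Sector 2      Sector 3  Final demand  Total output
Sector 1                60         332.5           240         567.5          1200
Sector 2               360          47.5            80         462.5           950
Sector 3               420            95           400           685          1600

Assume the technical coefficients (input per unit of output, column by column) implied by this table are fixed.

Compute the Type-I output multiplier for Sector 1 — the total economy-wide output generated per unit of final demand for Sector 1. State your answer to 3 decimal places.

m_1 = 2.463

Technical coefficients a_ij = z_ij / X_j:
  a_11 = 60/1200 = 0.05, a_21 = 360/1200 = 0.30, a_31 = 420/1200 = 0.35
  a_12 = 332.5/950 = 0.35, a_22 = 47.5/950 = 0.05, a_32 = 95/950 = 0.10
  a_13 = 240/1600 = 0.15, a_23 = 80/1600 = 0.05, a_33 = 400/1600 = 0.25
I − A =
  [   0.95    -0.35    -0.15]
  [  -0.30     0.95    -0.05]
  [  -0.35    -0.10     0.75]
Cofactors of I−A, C_ij = (−1)^(i+j)·(minor ij) (rows/columns in the sector order above):
  C_11 = (0.95)(0.75) − (-0.05)(-0.10) = 0.7075
  C_12 = −[(-0.30)(0.75) − (-0.05)(-0.35)] = 0.2425
  C_13 = (-0.30)(-0.10) − (0.95)(-0.35) = 0.3625
  C_21 = −[(-0.35)(0.75) − (-0.15)(-0.10)] = 0.2775
  C_22 = (0.95)(0.75) − (-0.15)(-0.35) = 0.6600
  C_23 = −[(0.95)(-0.10) − (-0.35)(-0.35)] = 0.2175
  C_31 = (-0.35)(-0.05) − (-0.15)(0.95) = 0.1600
  C_32 = −[(0.95)(-0.05) − (-0.15)(-0.30)] = 0.0925
  C_33 = (0.95)(0.95) − (-0.35)(-0.30) = 0.7975
det(I−A) = Σ_j (I−A)_1j·C_1j = (0.95)(0.7075) + (-0.35)(0.2425) + (-0.15)(0.3625) = 0.532875
adj(I−A) = Cᵀ =
  [ 0.7075   0.2775   0.1600]
  [ 0.2425   0.6600   0.0925]
  [ 0.3625   0.2175   0.7975]
(I − A)⁻¹ = adj(I−A) / det(I−A) ≈
  [   1.3277     0.5208     0.3003]
  [   0.4551     1.2386     0.1736]
  [   0.6803     0.4082     1.4966]
The output multiplier for sector j is the column-j sum of the Leontief inverse (I − A)⁻¹ = adj(I−A) / det(I−A).
Column 1 of adj(I−A): (0.7075, 0.2425, 0.3625); det(I−A) = 0.532875.
m_1 = (0.7075 + 0.2425 + 0.3625) / 0.532875 = 1.3125 / 0.532875 ≈ 2.463.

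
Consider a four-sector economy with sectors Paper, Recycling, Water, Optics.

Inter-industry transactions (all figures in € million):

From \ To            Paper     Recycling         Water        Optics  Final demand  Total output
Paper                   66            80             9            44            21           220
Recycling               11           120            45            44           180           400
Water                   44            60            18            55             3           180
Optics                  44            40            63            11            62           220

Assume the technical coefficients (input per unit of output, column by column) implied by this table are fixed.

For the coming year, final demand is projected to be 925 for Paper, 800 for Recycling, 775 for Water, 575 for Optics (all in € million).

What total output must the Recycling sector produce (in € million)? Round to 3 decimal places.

x_2 = 3132.695

Technical coefficients a_ij = z_ij / X_j:
  a_11 = 66/220 = 0.30, a_21 = 11/220 = 0.05, a_31 = 44/220 = 0.20, a_41 = 44/220 = 0.20
  a_12 = 80/400 = 0.20, a_22 = 120/400 = 0.30, a_32 = 60/400 = 0.15, a_42 = 40/400 = 0.10
  a_13 = 9/180 = 0.05, a_23 = 45/180 = 0.25, a_33 = 18/180 = 0.10, a_43 = 63/180 = 0.35
  a_14 = 44/220 = 0.20, a_24 = 44/220 = 0.20, a_34 = 55/220 = 0.25, a_44 = 11/220 = 0.05
I − A =
  [   0.70    -0.20    -0.05    -0.20]
  [  -0.05     0.70    -0.25    -0.20]
  [  -0.20    -0.15     0.90    -0.25]
  [  -0.20    -0.10    -0.35     0.95]
Compute the cofactors C_ij = (−1)^(i+j)·(3×3 minor ij) of I−A; the adjugate is their transpose:
adj(I−A) = Cᵀ =
  [ 0.466875   0.190375   0.147750   0.177250]
  [ 0.148375   0.475250   0.213125   0.187375]
  [ 0.178375   0.163250   0.405000   0.178500]
  [ 0.179625   0.150250   0.202750   0.388375]
det(I−A) = Σ_j (I−A)_1j·C_1j = (0.70)(0.466875) + (-0.20)(0.148375) + (-0.05)(0.178375) + (-0.20)(0.179625) = 0.25229375
(I − A)⁻¹ = adj(I−A) / det(I−A) ≈
  [   1.8505     0.7546     0.5856     0.7026]
  [   0.5881     1.8837     0.8447     0.7427]
  [   0.7070     0.6471     1.6053     0.7075]
  [   0.7120     0.5955     0.8036     1.5394]
x = (I − A)⁻¹ d = adj(I−A)·d / det(I−A), with det(I−A) = 0.25229375:
  x_1 = (0.466875·925 + 0.190375·800 + 0.147750·775 + 0.177250·575) / 0.25229375 = 800.584375 / 0.25229375 ≈ 3173.223
  x_2 = (0.148375·925 + 0.475250·800 + 0.213125·775 + 0.187375·575) / 0.25229375 = 790.359375 / 0.25229375 ≈ 3132.695
  x_3 = (0.178375·925 + 0.163250·800 + 0.405000·775 + 0.178500·575) / 0.25229375 = 712.109375 / 0.25229375 ≈ 2822.541
  x_4 = (0.179625·925 + 0.150250·800 + 0.202750·775 + 0.388375·575) / 0.25229375 = 666.80 / 0.25229375 ≈ 2642.951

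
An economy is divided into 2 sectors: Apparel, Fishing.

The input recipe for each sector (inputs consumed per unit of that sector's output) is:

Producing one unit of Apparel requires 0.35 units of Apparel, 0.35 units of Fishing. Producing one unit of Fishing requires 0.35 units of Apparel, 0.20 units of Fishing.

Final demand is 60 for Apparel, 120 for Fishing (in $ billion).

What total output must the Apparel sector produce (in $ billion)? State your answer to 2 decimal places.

I − A =
  [   0.65    -0.35]
  [  -0.35     0.80]
det(I−A) = (0.65)(0.80) − (-0.35)(-0.35) = 0.3975
adj(I−A) = [[0.80, 0.35], [0.35, 0.65]]
(I − A)⁻¹ = adj(I−A) / det(I−A) ≈
  [   2.0126     0.8805]
  [   0.8805     1.6352]
x = (I − A)⁻¹ d = adj(I−A)·d / det(I−A), with det(I−A) = 0.3975:
  x_1 = (0.80·60 + 0.35·120) / 0.3975 = 90.00 / 0.3975 ≈ 226.42
  x_2 = (0.35·60 + 0.65·120) / 0.3975 = 99.00 / 0.3975 ≈ 249.06

x_1 = 226.42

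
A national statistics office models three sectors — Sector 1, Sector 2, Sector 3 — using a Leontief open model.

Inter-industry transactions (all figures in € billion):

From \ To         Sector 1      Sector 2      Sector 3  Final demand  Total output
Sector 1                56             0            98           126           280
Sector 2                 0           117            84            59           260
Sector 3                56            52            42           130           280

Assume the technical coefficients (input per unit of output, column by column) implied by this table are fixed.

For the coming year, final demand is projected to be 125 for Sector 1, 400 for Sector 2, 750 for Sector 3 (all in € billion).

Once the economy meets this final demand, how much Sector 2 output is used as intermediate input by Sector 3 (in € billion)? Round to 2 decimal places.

z_23 = 425.48

Technical coefficients a_ij = z_ij / X_j:
  a_11 = 56/280 = 0.20, a_21 = 0/280 = 0.00, a_31 = 56/280 = 0.20
  a_12 = 0/260 = 0.00, a_22 = 117/260 = 0.45, a_32 = 52/260 = 0.20
  a_13 = 98/280 = 0.35, a_23 = 84/280 = 0.30, a_33 = 42/280 = 0.15
I − A =
  [   0.80     0.00    -0.35]
  [   0.00     0.55    -0.30]
  [  -0.20    -0.20     0.85]
Cofactors of I−A, C_ij = (−1)^(i+j)·(minor ij) (rows/columns in the sector order above):
  C_11 = (0.55)(0.85) − (-0.30)(-0.20) = 0.4075
  C_12 = −[(0.00)(0.85) − (-0.30)(-0.20)] = 0.0600
  C_13 = (0.00)(-0.20) − (0.55)(-0.20) = 0.1100
  C_21 = −[(0.00)(0.85) − (-0.35)(-0.20)] = 0.0700
  C_22 = (0.80)(0.85) − (-0.35)(-0.20) = 0.6100
  C_23 = −[(0.80)(-0.20) − (0.00)(-0.20)] = 0.1600
  C_31 = (0.00)(-0.30) − (-0.35)(0.55) = 0.1925
  C_32 = −[(0.80)(-0.30) − (-0.35)(0.00)] = 0.2400
  C_33 = (0.80)(0.55) − (0.00)(0.00) = 0.4400
det(I−A) = Σ_j (I−A)_1j·C_1j = (0.80)(0.4075) + (0.00)(0.0600) + (-0.35)(0.1100) = 0.2875
adj(I−A) = Cᵀ =
  [ 0.4075   0.0700   0.1925]
  [ 0.0600   0.6100   0.2400]
  [ 0.1100   0.1600   0.4400]
(I − A)⁻¹ = adj(I−A) / det(I−A) ≈
  [   1.4174     0.2435     0.6696]
  [   0.2087     2.1217     0.8348]
  [   0.3826     0.5565     1.5304]
First solve x = (I − A)⁻¹ d = adj(I−A)·d / det(I−A); in particular x_3 = (0.1100·125 + 0.1600·400 + 0.4400·750) / 0.2875 = 407.75 / 0.2875 ≈ 1418.2609.
Intermediate flow from 2 to 3: z_23 = a_23 · x_3 = 0.30 × 407.75 / 0.2875 = 122.325 / 0.2875 ≈ 425.48.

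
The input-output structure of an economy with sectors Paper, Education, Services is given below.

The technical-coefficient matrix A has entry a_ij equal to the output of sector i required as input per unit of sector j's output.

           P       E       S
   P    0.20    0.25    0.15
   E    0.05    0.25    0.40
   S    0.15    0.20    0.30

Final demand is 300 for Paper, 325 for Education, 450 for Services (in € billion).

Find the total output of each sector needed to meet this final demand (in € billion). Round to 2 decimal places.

I − A =
  [   0.80    -0.25    -0.15]
  [  -0.05     0.75    -0.40]
  [  -0.15    -0.20     0.70]
Cofactors of I−A, C_ij = (−1)^(i+j)·(minor ij) (rows/columns in the sector order above):
  C_11 = (0.75)(0.70) − (-0.40)(-0.20) = 0.4450
  C_12 = −[(-0.05)(0.70) − (-0.40)(-0.15)] = 0.0950
  C_13 = (-0.05)(-0.20) − (0.75)(-0.15) = 0.1225
  C_21 = −[(-0.25)(0.70) − (-0.15)(-0.20)] = 0.2050
  C_22 = (0.80)(0.70) − (-0.15)(-0.15) = 0.5375
  C_23 = −[(0.80)(-0.20) − (-0.25)(-0.15)] = 0.1975
  C_31 = (-0.25)(-0.40) − (-0.15)(0.75) = 0.2125
  C_32 = −[(0.80)(-0.40) − (-0.15)(-0.05)] = 0.3275
  C_33 = (0.80)(0.75) − (-0.25)(-0.05) = 0.5875
det(I−A) = Σ_j (I−A)_1j·C_1j = (0.80)(0.4450) + (-0.25)(0.0950) + (-0.15)(0.1225) = 0.313875
adj(I−A) = Cᵀ =
  [ 0.4450   0.2050   0.2125]
  [ 0.0950   0.5375   0.3275]
  [ 0.1225   0.1975   0.5875]
(I − A)⁻¹ = adj(I−A) / det(I−A) ≈
  [   1.4178     0.6531     0.6770]
  [   0.3027     1.7125     1.0434]
  [   0.3903     0.6292     1.8718]
x = (I − A)⁻¹ d = adj(I−A)·d / det(I−A), with det(I−A) = 0.313875:
  x_P = (0.4450·300 + 0.2050·325 + 0.2125·450) / 0.313875 = 295.75 / 0.313875 ≈ 942.25
  x_E = (0.0950·300 + 0.5375·325 + 0.3275·450) / 0.313875 = 350.5625 / 0.313875 ≈ 1116.89
  x_S = (0.1225·300 + 0.1975·325 + 0.5875·450) / 0.313875 = 365.3125 / 0.313875 ≈ 1163.88

x_P = 942.25, x_E = 1116.89, x_S = 1163.88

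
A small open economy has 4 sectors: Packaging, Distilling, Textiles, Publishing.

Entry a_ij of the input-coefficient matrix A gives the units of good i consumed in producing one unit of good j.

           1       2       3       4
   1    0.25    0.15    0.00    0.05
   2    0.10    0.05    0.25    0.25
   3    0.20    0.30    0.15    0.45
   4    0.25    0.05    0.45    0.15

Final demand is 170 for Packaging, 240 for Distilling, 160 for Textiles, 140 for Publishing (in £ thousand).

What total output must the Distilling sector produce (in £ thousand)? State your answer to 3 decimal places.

I − A =
  [   0.75    -0.15     0.00    -0.05]
  [  -0.10     0.95    -0.25    -0.25]
  [  -0.20    -0.30     0.85    -0.45]
  [  -0.25    -0.05    -0.45     0.85]
Compute the cofactors C_ij = (−1)^(i+j)·(3×3 minor ij) of I−A; the adjugate is their transpose:
adj(I−A) = Cᵀ =
  [ 0.380250   0.086875   0.070750   0.085375]
  [ 0.198250   0.374875   0.242875   0.250500]
  [ 0.312375   0.247250   0.562000   0.388625]
  [ 0.288875   0.178500   0.332625   0.529125]
det(I−A) = Σ_j (I−A)_1j·C_1j = (0.75)(0.380250) + (-0.15)(0.198250) + (0.00)(0.312375) + (-0.05)(0.288875) = 0.24100625
(I − A)⁻¹ = adj(I−A) / det(I−A) ≈
  [   1.5778     0.3605     0.2936     0.3542]
  [   0.8226     1.5555     1.0078     1.0394]
  [   1.2961     1.0259     2.3319     1.6125]
  [   1.1986     0.7406     1.3802     2.1955]
x = (I − A)⁻¹ d = adj(I−A)·d / det(I−A), with det(I−A) = 0.24100625:
  x_1 = (0.380250·170 + 0.086875·240 + 0.070750·160 + 0.085375·140) / 0.24100625 = 108.765 / 0.24100625 ≈ 451.295
  x_2 = (0.198250·170 + 0.374875·240 + 0.242875·160 + 0.250500·140) / 0.24100625 = 197.6025 / 0.24100625 ≈ 819.906
  x_3 = (0.312375·170 + 0.247250·240 + 0.562000·160 + 0.388625·140) / 0.24100625 = 256.77125 / 0.24100625 ≈ 1065.413
  x_4 = (0.288875·170 + 0.178500·240 + 0.332625·160 + 0.529125·140) / 0.24100625 = 219.24625 / 0.24100625 ≈ 909.712

x_2 = 819.906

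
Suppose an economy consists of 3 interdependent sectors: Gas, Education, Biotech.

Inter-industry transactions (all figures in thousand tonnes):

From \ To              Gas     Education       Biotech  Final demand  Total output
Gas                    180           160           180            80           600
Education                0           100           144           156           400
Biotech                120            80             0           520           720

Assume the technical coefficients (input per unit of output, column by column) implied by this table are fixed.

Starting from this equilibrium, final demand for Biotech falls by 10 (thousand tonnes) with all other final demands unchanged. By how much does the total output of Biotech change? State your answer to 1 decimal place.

Δx_B = -11.8

Technical coefficients a_ij = z_ij / X_j:
  a_GG = 180/600 = 0.30, a_EG = 0/600 = 0.00, a_BG = 120/600 = 0.20
  a_GE = 160/400 = 0.40, a_EE = 100/400 = 0.25, a_BE = 80/400 = 0.20
  a_GB = 180/720 = 0.25, a_EB = 144/720 = 0.20, a_BB = 0/720 = 0.00
I − A =
  [   0.70    -0.40    -0.25]
  [   0.00     0.75    -0.20]
  [  -0.20    -0.20     1.00]
Cofactors of I−A, C_ij = (−1)^(i+j)·(minor ij) (rows/columns in the sector order above):
  C_11 = (0.75)(1.00) − (-0.20)(-0.20) = 0.7100
  C_12 = −[(0.00)(1.00) − (-0.20)(-0.20)] = 0.0400
  C_13 = (0.00)(-0.20) − (0.75)(-0.20) = 0.1500
  C_21 = −[(-0.40)(1.00) − (-0.25)(-0.20)] = 0.4500
  C_22 = (0.70)(1.00) − (-0.25)(-0.20) = 0.6500
  C_23 = −[(0.70)(-0.20) − (-0.40)(-0.20)] = 0.2200
  C_31 = (-0.40)(-0.20) − (-0.25)(0.75) = 0.2675
  C_32 = −[(0.70)(-0.20) − (-0.25)(0.00)] = 0.1400
  C_33 = (0.70)(0.75) − (-0.40)(0.00) = 0.5250
det(I−A) = Σ_j (I−A)_1j·C_1j = (0.70)(0.7100) + (-0.40)(0.0400) + (-0.25)(0.1500) = 0.4435
adj(I−A) = Cᵀ =
  [ 0.7100   0.4500   0.2675]
  [ 0.0400   0.6500   0.1400]
  [ 0.1500   0.2200   0.5250]
(I − A)⁻¹ = adj(I−A) / det(I−A) ≈
  [   1.6009     1.0147     0.6032]
  [   0.0902     1.4656     0.3157]
  [   0.3382     0.4961     1.1838]
Δx = (I − A)⁻¹ Δd with Δd having -10 in the Biotech component and 0 elsewhere.
So Δx_B = L_BB · (-10), where L_BB = adj(I−A)_BB / det(I−A) = 0.5250 / 0.4435.
Δx_B = 0.5250 × (-10) / 0.4435 = -5.25 / 0.4435 ≈ -11.8.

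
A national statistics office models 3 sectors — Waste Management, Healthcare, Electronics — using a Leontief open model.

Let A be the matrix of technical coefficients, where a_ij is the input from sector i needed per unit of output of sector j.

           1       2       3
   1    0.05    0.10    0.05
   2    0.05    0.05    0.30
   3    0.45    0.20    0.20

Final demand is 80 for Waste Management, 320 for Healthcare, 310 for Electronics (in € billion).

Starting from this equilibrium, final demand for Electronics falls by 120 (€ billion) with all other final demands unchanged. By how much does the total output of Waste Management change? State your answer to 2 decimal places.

I − A =
  [   0.95    -0.10    -0.05]
  [  -0.05     0.95    -0.30]
  [  -0.45    -0.20     0.80]
Cofactors of I−A, C_ij = (−1)^(i+j)·(minor ij) (rows/columns in the sector order above):
  C_11 = (0.95)(0.80) − (-0.30)(-0.20) = 0.7000
  C_12 = −[(-0.05)(0.80) − (-0.30)(-0.45)] = 0.1750
  C_13 = (-0.05)(-0.20) − (0.95)(-0.45) = 0.4375
  C_21 = −[(-0.10)(0.80) − (-0.05)(-0.20)] = 0.0900
  C_22 = (0.95)(0.80) − (-0.05)(-0.45) = 0.7375
  C_23 = −[(0.95)(-0.20) − (-0.10)(-0.45)] = 0.2350
  C_31 = (-0.10)(-0.30) − (-0.05)(0.95) = 0.0775
  C_32 = −[(0.95)(-0.30) − (-0.05)(-0.05)] = 0.2875
  C_33 = (0.95)(0.95) − (-0.10)(-0.05) = 0.8975
det(I−A) = Σ_j (I−A)_1j·C_1j = (0.95)(0.7000) + (-0.10)(0.1750) + (-0.05)(0.4375) = 0.625625
adj(I−A) = Cᵀ =
  [ 0.7000   0.0900   0.0775]
  [ 0.1750   0.7375   0.2875]
  [ 0.4375   0.2350   0.8975]
(I − A)⁻¹ = adj(I−A) / det(I−A) ≈
  [   1.1189     0.1439     0.1239]
  [   0.2797     1.1788     0.4595]
  [   0.6993     0.3756     1.4346]
Δx = (I − A)⁻¹ Δd with Δd having -120 in the Electronics component and 0 elsewhere.
So Δx_1 = L_13 · (-120), where L_13 = adj(I−A)_13 / det(I−A) = 0.0775 / 0.625625.
Δx_1 = 0.0775 × (-120) / 0.625625 = -9.30 / 0.625625 ≈ -14.87.

Δx_1 = -14.87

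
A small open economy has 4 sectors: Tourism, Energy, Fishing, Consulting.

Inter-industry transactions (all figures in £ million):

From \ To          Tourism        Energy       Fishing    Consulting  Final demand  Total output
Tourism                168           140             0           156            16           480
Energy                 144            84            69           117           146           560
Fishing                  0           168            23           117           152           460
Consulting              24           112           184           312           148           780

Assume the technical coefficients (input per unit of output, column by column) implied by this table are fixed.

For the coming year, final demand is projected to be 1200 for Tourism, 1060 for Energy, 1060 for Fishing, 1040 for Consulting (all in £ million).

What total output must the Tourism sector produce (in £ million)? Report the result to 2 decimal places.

Technical coefficients a_ij = z_ij / X_j:
  a_11 = 168/480 = 0.35, a_21 = 144/480 = 0.30, a_31 = 0/480 = 0.00, a_41 = 24/480 = 0.05
  a_12 = 140/560 = 0.25, a_22 = 84/560 = 0.15, a_32 = 168/560 = 0.30, a_42 = 112/560 = 0.20
  a_13 = 0/460 = 0.00, a_23 = 69/460 = 0.15, a_33 = 23/460 = 0.05, a_43 = 184/460 = 0.40
  a_14 = 156/780 = 0.20, a_24 = 117/780 = 0.15, a_34 = 117/780 = 0.15, a_44 = 312/780 = 0.40
I − A =
  [   0.65    -0.25     0.00    -0.20]
  [  -0.30     0.85    -0.15    -0.15]
  [   0.00    -0.30     0.95    -0.15]
  [  -0.05    -0.20    -0.40     0.60]
Compute the cofactors C_ij = (−1)^(i+j)·(3×3 minor ij) of I−A; the adjugate is their transpose:
adj(I−A) = Cᵀ =
  [ 0.355500   0.189500   0.111500   0.193750]
  [ 0.161250   0.322000   0.120000   0.164250]
  [ 0.071625   0.135375   0.244625   0.118875]
  [ 0.131125   0.213375   0.212375   0.424375]
det(I−A) = Σ_j (I−A)_1j·C_1j = (0.65)(0.355500) + (-0.25)(0.161250) + (0.00)(0.071625) + (-0.20)(0.131125) = 0.1645375
(I − A)⁻¹ = adj(I−A) / det(I−A) ≈
  [   2.1606     1.1517     0.6777     1.1775]
  [   0.9800     1.9570     0.7293     0.9983]
  [   0.4353     0.8228     1.4867     0.7225]
  [   0.7969     1.2968     1.2907     2.5792]
x = (I − A)⁻¹ d = adj(I−A)·d / det(I−A), with det(I−A) = 0.1645375:
  x_1 = (0.355500·1200 + 0.189500·1060 + 0.111500·1060 + 0.193750·1040) / 0.1645375 = 947.16 / 0.1645375 ≈ 5756.50
  x_2 = (0.161250·1200 + 0.322000·1060 + 0.120000·1060 + 0.164250·1040) / 0.1645375 = 832.84 / 0.1645375 ≈ 5061.70
  x_3 = (0.071625·1200 + 0.135375·1060 + 0.244625·1060 + 0.118875·1040) / 0.1645375 = 612.38 / 0.1645375 ≈ 3721.83
  x_4 = (0.131125·1200 + 0.213375·1060 + 0.212375·1060 + 0.424375·1040) / 0.1645375 = 1049.995 / 0.1645375 ≈ 6381.49

x_1 = 5756.50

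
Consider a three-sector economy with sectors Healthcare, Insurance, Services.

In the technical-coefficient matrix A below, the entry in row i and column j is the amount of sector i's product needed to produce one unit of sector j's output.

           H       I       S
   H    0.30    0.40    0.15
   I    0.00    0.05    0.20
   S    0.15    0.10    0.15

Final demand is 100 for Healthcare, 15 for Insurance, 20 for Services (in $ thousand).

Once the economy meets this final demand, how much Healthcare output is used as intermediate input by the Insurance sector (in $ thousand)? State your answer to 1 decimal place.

I − A =
  [   0.70    -0.40    -0.15]
  [   0.00     0.95    -0.20]
  [  -0.15    -0.10     0.85]
Cofactors of I−A, C_ij = (−1)^(i+j)·(minor ij) (rows/columns in the sector order above):
  C_11 = (0.95)(0.85) − (-0.20)(-0.10) = 0.7875
  C_12 = −[(0.00)(0.85) − (-0.20)(-0.15)] = 0.0300
  C_13 = (0.00)(-0.10) − (0.95)(-0.15) = 0.1425
  C_21 = −[(-0.40)(0.85) − (-0.15)(-0.10)] = 0.3550
  C_22 = (0.70)(0.85) − (-0.15)(-0.15) = 0.5725
  C_23 = −[(0.70)(-0.10) − (-0.40)(-0.15)] = 0.1300
  C_31 = (-0.40)(-0.20) − (-0.15)(0.95) = 0.2225
  C_32 = −[(0.70)(-0.20) − (-0.15)(0.00)] = 0.1400
  C_33 = (0.70)(0.95) − (-0.40)(0.00) = 0.6650
det(I−A) = Σ_j (I−A)_1j·C_1j = (0.70)(0.7875) + (-0.40)(0.0300) + (-0.15)(0.1425) = 0.517875
adj(I−A) = Cᵀ =
  [ 0.7875   0.3550   0.2225]
  [ 0.0300   0.5725   0.1400]
  [ 0.1425   0.1300   0.6650]
(I − A)⁻¹ = adj(I−A) / det(I−A) ≈
  [   1.5206     0.6855     0.4296]
  [   0.0579     1.1055     0.2703]
  [   0.2752     0.2510     1.2841]
First solve x = (I − A)⁻¹ d = adj(I−A)·d / det(I−A); in particular x_I = (0.0300·100 + 0.5725·15 + 0.1400·20) / 0.517875 = 14.3875 / 0.517875 ≈ 27.782.
Intermediate flow from H to I: z_HI = a_HI · x_I = 0.40 × 14.3875 / 0.517875 = 5.755 / 0.517875 ≈ 11.1.

z_HI = 11.1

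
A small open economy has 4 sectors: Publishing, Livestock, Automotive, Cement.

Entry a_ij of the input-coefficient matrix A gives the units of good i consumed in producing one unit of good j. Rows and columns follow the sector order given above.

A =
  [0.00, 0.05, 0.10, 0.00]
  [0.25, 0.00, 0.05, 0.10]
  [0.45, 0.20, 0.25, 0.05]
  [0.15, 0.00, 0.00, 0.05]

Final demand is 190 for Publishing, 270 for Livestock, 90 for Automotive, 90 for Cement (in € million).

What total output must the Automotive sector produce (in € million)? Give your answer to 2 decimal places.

I − A =
  [   1.00    -0.05    -0.10     0.00]
  [  -0.25     1.00    -0.05    -0.10]
  [  -0.45    -0.20     0.75    -0.05]
  [  -0.15     0.00     0.00     0.95]
Compute the cofactors C_ij = (−1)^(i+j)·(3×3 minor ij) of I−A; the adjugate is their transpose:
adj(I−A) = Cᵀ =
  [ 0.703000   0.054625   0.097375   0.010875]
  [ 0.211125   0.669000   0.072750   0.074250]
  [ 0.485500   0.211750   0.937375   0.071625]
  [ 0.111000   0.008625   0.015375   0.679500]
det(I−A) = Σ_j (I−A)_1j·C_1j = (1.00)(0.703000) + (-0.05)(0.211125) + (-0.10)(0.485500) + (0.00)(0.111000) = 0.64389375
(I − A)⁻¹ = adj(I−A) / det(I−A) ≈
  [   1.0918     0.0848     0.1512     0.0169]
  [   0.3279     1.0390     0.1130     0.1153]
  [   0.7540     0.3289     1.4558     0.1112]
  [   0.1724     0.0134     0.0239     1.0553]
x = (I − A)⁻¹ d = adj(I−A)·d / det(I−A), with det(I−A) = 0.64389375:
  x_P = (0.703000·190 + 0.054625·270 + 0.097375·90 + 0.010875·90) / 0.64389375 = 158.06125 / 0.64389375 ≈ 245.48
  x_L = (0.211125·190 + 0.669000·270 + 0.072750·90 + 0.074250·90) / 0.64389375 = 233.97375 / 0.64389375 ≈ 363.37
  x_A = (0.485500·190 + 0.211750·270 + 0.937375·90 + 0.071625·90) / 0.64389375 = 240.2275 / 0.64389375 ≈ 373.09
  x_C = (0.111000·190 + 0.008625·270 + 0.015375·90 + 0.679500·90) / 0.64389375 = 85.9575 / 0.64389375 ≈ 133.50

x_A = 373.09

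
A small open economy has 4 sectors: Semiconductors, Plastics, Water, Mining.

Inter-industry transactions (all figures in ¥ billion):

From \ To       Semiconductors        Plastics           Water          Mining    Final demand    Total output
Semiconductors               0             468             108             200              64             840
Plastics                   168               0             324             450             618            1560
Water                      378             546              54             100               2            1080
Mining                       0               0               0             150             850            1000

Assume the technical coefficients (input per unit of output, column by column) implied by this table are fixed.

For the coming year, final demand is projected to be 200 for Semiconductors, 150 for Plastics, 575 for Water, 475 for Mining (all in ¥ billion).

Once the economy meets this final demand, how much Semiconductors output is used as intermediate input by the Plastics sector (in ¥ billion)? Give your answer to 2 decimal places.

Technical coefficients a_ij = z_ij / X_j:
  a_11 = 0/840 = 0.00, a_21 = 168/840 = 0.20, a_31 = 378/840 = 0.45, a_41 = 0/840 = 0.00
  a_12 = 468/1560 = 0.30, a_22 = 0/1560 = 0.00, a_32 = 546/1560 = 0.35, a_42 = 0/1560 = 0.00
  a_13 = 108/1080 = 0.10, a_23 = 324/1080 = 0.30, a_33 = 54/1080 = 0.05, a_43 = 0/1080 = 0.00
  a_14 = 200/1000 = 0.20, a_24 = 450/1000 = 0.45, a_34 = 100/1000 = 0.10, a_44 = 150/1000 = 0.15
I − A =
  [   1.00    -0.30    -0.10    -0.20]
  [  -0.20     1.00    -0.30    -0.45]
  [  -0.45    -0.35     0.95    -0.10]
  [   0.00     0.00     0.00     0.85]
Compute the cofactors C_ij = (−1)^(i+j)·(3×3 minor ij) of I−A; the adjugate is their transpose:
adj(I−A) = Cᵀ =
  [ 0.71825   0.27200   0.16150   0.33200]
  [ 0.27625   0.76925   0.27200   0.50425]
  [ 0.44200   0.41225   0.79900   0.41625]
  [ 0.00000   0.00000   0.00000   0.69550]
det(I−A) = Σ_j (I−A)_1j·C_1j = (1.00)(0.71825) + (-0.30)(0.27625) + (-0.10)(0.44200) + (-0.20)(0.00000) = 0.591175
(I − A)⁻¹ = adj(I−A) / det(I−A) ≈
  [   1.2150     0.4601     0.2732     0.5616]
  [   0.4673     1.3012     0.4601     0.8530]
  [   0.7477     0.6973     1.3515     0.7041]
  [   0.0000     0.0000     0.0000     1.1765]
First solve x = (I − A)⁻¹ d = adj(I−A)·d / det(I−A); in particular x_2 = (0.27625·200 + 0.76925·150 + 0.27200·575 + 0.50425·475) / 0.591175 = 566.55625 / 0.591175 ≈ 958.3562.
Intermediate flow from 1 to 2: z_12 = a_12 · x_2 = 0.30 × 566.55625 / 0.591175 = 169.966875 / 0.591175 ≈ 287.51.

z_12 = 287.51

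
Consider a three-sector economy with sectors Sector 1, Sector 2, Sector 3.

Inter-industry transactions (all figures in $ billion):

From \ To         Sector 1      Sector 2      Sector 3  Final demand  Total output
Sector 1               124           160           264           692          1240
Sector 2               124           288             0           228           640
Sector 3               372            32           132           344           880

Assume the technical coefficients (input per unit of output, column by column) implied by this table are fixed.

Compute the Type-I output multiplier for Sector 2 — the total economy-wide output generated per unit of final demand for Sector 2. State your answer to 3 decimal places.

Technical coefficients a_ij = z_ij / X_j:
  a_11 = 124/1240 = 0.10, a_21 = 124/1240 = 0.10, a_31 = 372/1240 = 0.30
  a_12 = 160/640 = 0.25, a_22 = 288/640 = 0.45, a_32 = 32/640 = 0.05
  a_13 = 264/880 = 0.30, a_23 = 0/880 = 0.00, a_33 = 132/880 = 0.15
I − A =
  [   0.90    -0.25    -0.30]
  [  -0.10     0.55     0.00]
  [  -0.30    -0.05     0.85]
Cofactors of I−A, C_ij = (−1)^(i+j)·(minor ij) (rows/columns in the sector order above):
  C_11 = (0.55)(0.85) − (0.00)(-0.05) = 0.4675
  C_12 = −[(-0.10)(0.85) − (0.00)(-0.30)] = 0.0850
  C_13 = (-0.10)(-0.05) − (0.55)(-0.30) = 0.1700
  C_21 = −[(-0.25)(0.85) − (-0.30)(-0.05)] = 0.2275
  C_22 = (0.90)(0.85) − (-0.30)(-0.30) = 0.6750
  C_23 = −[(0.90)(-0.05) − (-0.25)(-0.30)] = 0.1200
  C_31 = (-0.25)(0.00) − (-0.30)(0.55) = 0.1650
  C_32 = −[(0.90)(0.00) − (-0.30)(-0.10)] = 0.0300
  C_33 = (0.90)(0.55) − (-0.25)(-0.10) = 0.4700
det(I−A) = Σ_j (I−A)_1j·C_1j = (0.90)(0.4675) + (-0.25)(0.0850) + (-0.30)(0.1700) = 0.3485
adj(I−A) = Cᵀ =
  [ 0.4675   0.2275   0.1650]
  [ 0.0850   0.6750   0.0300]
  [ 0.1700   0.1200   0.4700]
(I − A)⁻¹ = adj(I−A) / det(I−A) ≈
  [   1.3415     0.6528     0.4735]
  [   0.2439     1.9369     0.0861]
  [   0.4878     0.3443     1.3486]
The output multiplier for sector j is the column-j sum of the Leontief inverse (I − A)⁻¹ = adj(I−A) / det(I−A).
Column 2 of adj(I−A): (0.2275, 0.6750, 0.1200); det(I−A) = 0.3485.
m_2 = (0.2275 + 0.6750 + 0.1200) / 0.3485 = 1.0225 / 0.3485 ≈ 2.934.

m_2 = 2.934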